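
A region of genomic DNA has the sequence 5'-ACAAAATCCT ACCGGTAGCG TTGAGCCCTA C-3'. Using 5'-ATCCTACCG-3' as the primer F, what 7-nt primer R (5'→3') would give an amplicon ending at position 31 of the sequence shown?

5'-GTAGGGC-3'

The forward primer binds at positions 6–14; the product's 3' end on the top strand is position 31.
The reverse primer anneals to the top strand over positions 25–31, i.e. to GCCCTAC.
Its sequence written 5'→3' is the reverse complement: GTAGGGC.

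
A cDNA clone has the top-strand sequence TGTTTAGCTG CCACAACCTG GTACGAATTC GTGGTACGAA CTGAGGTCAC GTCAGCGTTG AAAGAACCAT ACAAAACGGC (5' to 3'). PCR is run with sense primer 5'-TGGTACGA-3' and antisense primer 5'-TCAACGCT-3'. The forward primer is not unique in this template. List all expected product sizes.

The forward primer TGGTACGA matches the top strand at positions 19–26, 32–39.
The reverse primer's reverse complement is AGCGTTGA, matching at positions 54–61.
Each forward site pairs with the reverse site to give a product ending at position 61: sizes 43, 30 bp.

43 bp, 30 bp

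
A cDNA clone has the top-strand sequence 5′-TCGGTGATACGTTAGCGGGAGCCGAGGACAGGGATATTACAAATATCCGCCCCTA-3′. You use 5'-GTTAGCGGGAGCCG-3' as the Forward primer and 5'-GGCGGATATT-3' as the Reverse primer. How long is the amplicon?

The forward primer matches the template at positions 11–24.
The reverse primer's reverse complement is AATATCCGCC, which matches the template at positions 42–51.
Amplicon spans positions 11–51: 41 bp.

41 bp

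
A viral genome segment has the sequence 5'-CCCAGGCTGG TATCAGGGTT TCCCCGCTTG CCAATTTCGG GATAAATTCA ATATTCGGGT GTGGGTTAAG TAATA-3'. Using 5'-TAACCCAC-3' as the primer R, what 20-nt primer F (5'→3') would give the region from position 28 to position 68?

The reverse primer's reverse complement GTGGGTTA matches the template at positions 61–68; the product starts at position 28.
The forward primer is identical to the top strand over positions 28–47: TTGCCAATTTCGGGATAAAT.

5'-TTGCCAATTTCGGGATAAAT-3'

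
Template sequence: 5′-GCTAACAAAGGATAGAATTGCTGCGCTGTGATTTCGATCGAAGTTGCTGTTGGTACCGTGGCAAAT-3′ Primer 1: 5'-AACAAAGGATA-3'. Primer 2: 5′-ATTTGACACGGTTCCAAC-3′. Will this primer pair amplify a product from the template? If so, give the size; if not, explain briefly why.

Primer 2 (ATTTGACACGGTTCCAAC) does not match the top strand, and its reverse complement GTTGGAACCGTGTCAAAT does not match either.
With no annealing site for primer 2, no amplification occurs.

No product — primer 2 has no binding site in the template.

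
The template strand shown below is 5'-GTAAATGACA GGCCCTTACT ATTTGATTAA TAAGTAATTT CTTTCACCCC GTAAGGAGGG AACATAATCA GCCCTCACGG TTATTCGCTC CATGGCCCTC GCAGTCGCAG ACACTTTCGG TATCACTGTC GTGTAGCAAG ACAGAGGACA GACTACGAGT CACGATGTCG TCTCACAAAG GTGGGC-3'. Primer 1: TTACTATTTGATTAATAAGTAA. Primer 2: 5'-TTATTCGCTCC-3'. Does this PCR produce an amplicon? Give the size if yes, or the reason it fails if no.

No product — both primers anneal to the same strand and extend in the same direction.

Primer 1 (TTACTATTTGATTAATAAGTAA) matches the top strand at positions 16–37 (3' end points downstream).
Primer 2 (TTATTCGCTCC) also matches the top strand directly, at positions 81–91 — its reverse complement GGAGCGAATAA is not present.
Both primers anneal to the bottom strand with 3' ends pointing the same way, so neither can prime synthesis back toward the other.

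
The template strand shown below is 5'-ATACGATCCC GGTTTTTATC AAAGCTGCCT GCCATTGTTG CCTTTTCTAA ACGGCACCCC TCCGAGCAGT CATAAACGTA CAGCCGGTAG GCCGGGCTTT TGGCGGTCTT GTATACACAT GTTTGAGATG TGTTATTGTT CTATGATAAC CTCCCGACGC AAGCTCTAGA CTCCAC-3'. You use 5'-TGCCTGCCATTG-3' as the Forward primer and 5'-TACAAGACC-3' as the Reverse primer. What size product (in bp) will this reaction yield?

88 bp

The forward primer matches the template at positions 26–37.
The reverse primer's reverse complement is GGTCTTGTA, which matches the template at positions 105–113.
Amplicon spans positions 26–113: 88 bp.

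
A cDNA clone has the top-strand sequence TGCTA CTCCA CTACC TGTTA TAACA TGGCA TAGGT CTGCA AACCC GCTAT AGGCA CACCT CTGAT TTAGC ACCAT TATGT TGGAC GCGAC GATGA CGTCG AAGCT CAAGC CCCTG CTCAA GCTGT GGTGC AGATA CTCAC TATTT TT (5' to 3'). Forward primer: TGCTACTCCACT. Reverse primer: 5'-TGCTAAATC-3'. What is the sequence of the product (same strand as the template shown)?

Scanning the template, TGCTACTCCACT occurs at positions 1–12; this primer anneals to the bottom strand there with its 3' end pointing downstream.
Reverse complement of the reverse primer: GATTTAGCA. This occurs on the top strand at positions 63–71.
The product is the template from position 1 through 71 (71 bp).

5'-TGCTACTCCACTACCTGTTATAACATGGCATAGGTCTGCAAACCCGCTATAGGCACACCTCTGATTTAGCA-3'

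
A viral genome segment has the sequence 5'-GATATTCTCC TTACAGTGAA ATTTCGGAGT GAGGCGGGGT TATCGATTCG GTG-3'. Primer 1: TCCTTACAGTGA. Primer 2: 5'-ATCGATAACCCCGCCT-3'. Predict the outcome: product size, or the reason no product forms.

Yes — a 40 bp product.

Primer 1 (TCCTTACAGTGA) matches the top strand at positions 8–19; it acts as a forward primer.
Primer 2's reverse complement is AGGCGGGGTTATCGAT, matching the top strand at positions 32–47; it acts as a reverse primer.
The 3' ends face each other across positions 8–47, giving a 40 bp product.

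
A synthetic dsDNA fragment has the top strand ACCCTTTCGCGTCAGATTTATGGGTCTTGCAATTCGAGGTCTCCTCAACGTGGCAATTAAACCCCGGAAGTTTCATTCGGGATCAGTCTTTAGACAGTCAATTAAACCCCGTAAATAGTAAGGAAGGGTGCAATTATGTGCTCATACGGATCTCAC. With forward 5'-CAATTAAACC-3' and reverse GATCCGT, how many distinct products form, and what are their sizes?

The forward primer CAATTAAACC matches the top strand at positions 54–63, 99–108.
The reverse primer's reverse complement is ACGGATC, matching at positions 146–152.
Each forward site pairs with the reverse site to give a product ending at position 152: sizes 99, 54 bp.

Two products: 99 bp, 54 bp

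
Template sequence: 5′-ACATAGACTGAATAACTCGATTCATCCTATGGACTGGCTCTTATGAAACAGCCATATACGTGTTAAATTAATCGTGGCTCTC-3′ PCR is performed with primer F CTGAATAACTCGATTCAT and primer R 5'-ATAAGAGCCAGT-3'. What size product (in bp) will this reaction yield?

37 bp

Scanning the template, CTGAATAACTCGATTCAT occurs at positions 8–25; this primer anneals to the bottom strand there with its 3' end pointing downstream.
The reverse primer's reverse complement is ACTGGCTCTTAT, which matches the template at positions 33–44.
Product length = (reverse-primer end) − (forward-primer start) + 1 = 44 − 8 + 1 = 37 bp.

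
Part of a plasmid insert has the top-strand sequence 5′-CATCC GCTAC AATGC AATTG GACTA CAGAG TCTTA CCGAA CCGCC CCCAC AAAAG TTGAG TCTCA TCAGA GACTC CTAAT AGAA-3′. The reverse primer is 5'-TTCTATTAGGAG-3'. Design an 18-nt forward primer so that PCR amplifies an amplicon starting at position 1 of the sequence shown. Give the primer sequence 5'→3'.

The reverse primer's reverse complement CTCCTAATAGAA matches the template at positions 73–84; the product starts at position 1.
The forward primer is identical to the top strand over positions 1–18: CATCCGCTACAATGCAAT.

5'-CATCCGCTACAATGCAAT-3'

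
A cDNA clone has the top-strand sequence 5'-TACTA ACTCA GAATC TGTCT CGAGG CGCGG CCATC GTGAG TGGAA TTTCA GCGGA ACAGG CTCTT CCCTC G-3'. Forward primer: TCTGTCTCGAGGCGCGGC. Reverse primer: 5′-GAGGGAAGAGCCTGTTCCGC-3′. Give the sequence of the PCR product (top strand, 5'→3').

5'-TCTGTCTCGAGGCGCGGCCATCGTGAGTGGAATTTCAGCGGAACAGGCTCTTCCCTC-3'

Forward primer TCTGTCTCGAGGCGCGGC is found on the top strand at positions 14–31.
Taking the reverse complement of GAGGGAAGAGCCTGTTCCGC gives GCGGAACAGGCTCTTCCCTC, found at positions 51–70 on the template; the primer anneals here to the top strand with its 3' end pointing upstream.
The product is the template from position 14 through 70 (57 bp).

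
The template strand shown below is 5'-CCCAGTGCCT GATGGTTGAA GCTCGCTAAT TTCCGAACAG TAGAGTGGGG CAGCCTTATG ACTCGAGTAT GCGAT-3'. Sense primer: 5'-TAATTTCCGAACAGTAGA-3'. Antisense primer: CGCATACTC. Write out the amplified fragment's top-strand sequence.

5'-TAATTTCCGAACAGTAGAGTGGGGCAGCCTTATGACTCGAGTATGCG-3'

Scanning the template, TAATTTCCGAACAGTAGA occurs at positions 27–44; this primer anneals to the bottom strand there with its 3' end pointing downstream.
Reverse complement of the reverse primer: GAGTATGCG. This occurs on the top strand at positions 65–73.
The product is the template from position 27 through 73 (47 bp).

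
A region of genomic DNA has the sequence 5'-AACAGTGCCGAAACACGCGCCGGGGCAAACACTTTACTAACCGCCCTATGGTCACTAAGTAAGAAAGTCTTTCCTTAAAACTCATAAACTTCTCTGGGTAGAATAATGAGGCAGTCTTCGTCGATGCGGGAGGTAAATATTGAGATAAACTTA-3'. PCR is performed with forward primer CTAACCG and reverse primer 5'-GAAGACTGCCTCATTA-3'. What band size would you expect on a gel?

83 bp

Forward primer CTAACCG is found on the top strand at positions 37–43.
Reverse complement of the reverse primer: TAATGAGGCAGTCTTC. This occurs on the top strand at positions 104–119.
The product runs from position 37 to position 119, so its length is 119 − 37 + 1 = 83 bp.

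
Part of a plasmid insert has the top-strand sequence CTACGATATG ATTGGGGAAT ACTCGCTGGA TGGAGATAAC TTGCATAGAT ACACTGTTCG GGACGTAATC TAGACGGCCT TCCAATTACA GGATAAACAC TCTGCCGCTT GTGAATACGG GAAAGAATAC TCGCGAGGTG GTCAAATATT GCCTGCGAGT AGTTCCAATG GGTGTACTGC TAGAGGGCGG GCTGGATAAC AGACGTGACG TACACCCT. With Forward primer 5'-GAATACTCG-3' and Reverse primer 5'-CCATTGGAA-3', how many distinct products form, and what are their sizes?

The forward primer GAATACTCG matches the top strand at positions 17–25, 125–133.
The reverse primer's reverse complement is TTCCAATGG, matching at positions 163–171.
Each forward site pairs with the reverse site to give a product ending at position 171: sizes 155, 47 bp.

Two products: 155 bp, 47 bp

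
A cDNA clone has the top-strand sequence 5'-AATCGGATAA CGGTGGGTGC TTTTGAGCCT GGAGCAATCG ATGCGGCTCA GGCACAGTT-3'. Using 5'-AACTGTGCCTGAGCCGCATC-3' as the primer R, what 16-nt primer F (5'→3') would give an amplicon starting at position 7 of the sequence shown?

5'-ATAACGGTGGGTGCTT-3'

The reverse primer's reverse complement GATGCGGCTCAGGCACAGTT matches the template at positions 40–59; the product starts at position 7.
The forward primer is identical to the top strand over positions 7–22: ATAACGGTGGGTGCTT.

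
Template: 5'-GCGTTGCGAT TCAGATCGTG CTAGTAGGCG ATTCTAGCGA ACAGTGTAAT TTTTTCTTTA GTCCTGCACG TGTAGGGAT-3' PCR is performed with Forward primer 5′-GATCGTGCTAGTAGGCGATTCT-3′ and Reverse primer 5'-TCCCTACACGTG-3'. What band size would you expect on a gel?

65 bp

The forward primer matches the template at positions 14–35.
Taking the reverse complement of TCCCTACACGTG gives CACGTGTAGGGA, found at positions 67–78 on the template; the primer anneals here to the top strand with its 3' end pointing upstream.
Product length = (reverse-primer end) − (forward-primer start) + 1 = 78 − 14 + 1 = 65 bp.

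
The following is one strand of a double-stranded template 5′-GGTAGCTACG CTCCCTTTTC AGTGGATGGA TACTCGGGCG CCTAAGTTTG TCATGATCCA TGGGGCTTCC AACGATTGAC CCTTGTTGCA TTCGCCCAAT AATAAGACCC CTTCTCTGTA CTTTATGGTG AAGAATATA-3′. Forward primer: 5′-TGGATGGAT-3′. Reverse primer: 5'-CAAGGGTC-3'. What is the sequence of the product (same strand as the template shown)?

5'-TGGATGGATACTCGGGCGCCTAAGTTTGTCATGATCCATGGGGCTTCCAACGATTGACCCTTG-3'

Scanning the template, TGGATGGAT occurs at positions 23–31; this primer anneals to the bottom strand there with its 3' end pointing downstream.
Reverse complement of the reverse primer: GACCCTTG. This occurs on the top strand at positions 78–85.
The product is the template from position 23 through 85 (63 bp).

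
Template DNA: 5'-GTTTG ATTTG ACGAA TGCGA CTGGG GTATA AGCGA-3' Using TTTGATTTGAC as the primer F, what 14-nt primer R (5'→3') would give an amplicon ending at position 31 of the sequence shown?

The forward primer binds at positions 2–12; the product's 3' end on the top strand is position 31.
The reverse primer anneals to the top strand over positions 18–31, i.e. to CGACTGGGGTATAA.
Its sequence written 5'→3' is the reverse complement: TTATACCCCAGTCG.

5'-TTATACCCCAGTCG-3'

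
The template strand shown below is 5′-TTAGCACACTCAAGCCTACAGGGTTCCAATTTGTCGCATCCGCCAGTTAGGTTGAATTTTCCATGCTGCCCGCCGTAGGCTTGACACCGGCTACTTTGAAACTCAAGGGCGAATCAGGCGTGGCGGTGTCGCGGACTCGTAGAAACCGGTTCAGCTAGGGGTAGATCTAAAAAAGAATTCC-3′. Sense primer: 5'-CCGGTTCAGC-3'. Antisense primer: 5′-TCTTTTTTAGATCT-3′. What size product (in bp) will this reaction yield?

31 bp

Forward primer CCGGTTCAGC is found on the top strand at positions 146–155.
Reverse complement of the reverse primer: AGATCTAAAAAAGA. This occurs on the top strand at positions 163–176.
The product runs from position 146 to position 176, so its length is 176 − 146 + 1 = 31 bp.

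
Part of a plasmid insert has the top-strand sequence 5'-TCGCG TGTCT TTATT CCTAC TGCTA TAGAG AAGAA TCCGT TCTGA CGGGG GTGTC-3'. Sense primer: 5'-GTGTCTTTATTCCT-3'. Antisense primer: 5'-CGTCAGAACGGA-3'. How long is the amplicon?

43 bp

The forward primer matches the template at positions 5–18.
Reverse complement of the reverse primer: TCCGTTCTGACG. This occurs on the top strand at positions 36–47.
Product length = (reverse-primer end) − (forward-primer start) + 1 = 47 − 5 + 1 = 43 bp.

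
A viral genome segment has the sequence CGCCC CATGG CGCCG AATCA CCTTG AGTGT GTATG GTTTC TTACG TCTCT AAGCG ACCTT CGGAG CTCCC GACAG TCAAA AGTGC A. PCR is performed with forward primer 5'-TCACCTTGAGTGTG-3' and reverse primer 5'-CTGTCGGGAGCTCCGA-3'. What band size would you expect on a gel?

The forward primer matches the template at positions 18–31.
The reverse primer's reverse complement is TCGGAGCTCCCGACAG, which matches the template at positions 60–75.
The product runs from position 18 to position 75, so its length is 75 − 18 + 1 = 58 bp.

58 bp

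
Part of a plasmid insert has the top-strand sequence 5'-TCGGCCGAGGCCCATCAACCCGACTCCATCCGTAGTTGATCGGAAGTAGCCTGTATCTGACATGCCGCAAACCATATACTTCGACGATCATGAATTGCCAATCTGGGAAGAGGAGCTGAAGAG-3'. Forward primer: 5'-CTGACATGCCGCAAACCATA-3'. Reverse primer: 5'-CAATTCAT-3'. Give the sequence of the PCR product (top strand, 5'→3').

Scanning the template, CTGACATGCCGCAAACCATA occurs at positions 57–76; this primer anneals to the bottom strand there with its 3' end pointing downstream.
The reverse primer's reverse complement is ATGAATTG, which matches the template at positions 90–97.
The product is the template from position 57 through 97 (41 bp).

5'-CTGACATGCCGCAAACCATATACTTCGACGATCATGAATTG-3'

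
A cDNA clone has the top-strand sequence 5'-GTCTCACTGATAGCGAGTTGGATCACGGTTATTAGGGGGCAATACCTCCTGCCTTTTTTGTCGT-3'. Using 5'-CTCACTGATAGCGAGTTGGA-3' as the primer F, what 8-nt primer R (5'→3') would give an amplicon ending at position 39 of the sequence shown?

The forward primer binds at positions 3–22; the product's 3' end on the top strand is position 39.
The reverse primer anneals to the top strand over positions 32–39, i.e. to TTAGGGGG.
Its sequence written 5'→3' is the reverse complement: CCCCCTAA.

5'-CCCCCTAA-3'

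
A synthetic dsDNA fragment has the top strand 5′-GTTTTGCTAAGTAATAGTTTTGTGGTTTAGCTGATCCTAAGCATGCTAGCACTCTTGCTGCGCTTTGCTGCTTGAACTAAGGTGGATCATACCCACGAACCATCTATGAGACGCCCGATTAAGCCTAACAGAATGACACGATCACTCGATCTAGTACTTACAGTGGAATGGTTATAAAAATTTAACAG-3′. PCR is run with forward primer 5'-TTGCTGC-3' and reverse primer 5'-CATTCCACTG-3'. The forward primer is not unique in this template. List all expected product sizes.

The forward primer TTGCTGC matches the top strand at positions 55–61, 65–71.
The reverse primer's reverse complement is CAGTGGAATG, matching at positions 161–170.
Each forward site pairs with the reverse site to give a product ending at position 170: sizes 116, 106 bp.

116 bp, 106 bp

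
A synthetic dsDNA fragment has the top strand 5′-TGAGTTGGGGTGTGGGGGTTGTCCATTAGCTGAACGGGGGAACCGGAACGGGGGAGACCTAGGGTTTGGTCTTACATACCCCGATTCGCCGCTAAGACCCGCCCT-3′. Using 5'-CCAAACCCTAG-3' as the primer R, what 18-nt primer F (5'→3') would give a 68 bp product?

5'-GAGTTGGGGTGTGGGGGT-3'

The reverse primer's reverse complement CTAGGGTTTGG matches the template at positions 59–69, so the product ends at position 69.
A 68 bp product then starts at position 69 − 68 + 1 = 2.
The forward primer is identical to the top strand there: GAGTTGGGGTGTGGGGGT.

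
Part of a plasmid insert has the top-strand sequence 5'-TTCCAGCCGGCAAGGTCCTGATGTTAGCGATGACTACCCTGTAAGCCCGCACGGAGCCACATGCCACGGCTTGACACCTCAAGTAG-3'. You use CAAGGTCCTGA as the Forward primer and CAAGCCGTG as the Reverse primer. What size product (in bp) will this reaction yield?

Forward primer CAAGGTCCTGA is found on the top strand at positions 11–21.
Taking the reverse complement of CAAGCCGTG gives CACGGCTTG, found at positions 65–73 on the template; the primer anneals here to the top strand with its 3' end pointing upstream.
Product length = (reverse-primer end) − (forward-primer start) + 1 = 73 − 11 + 1 = 63 bp.

63 bp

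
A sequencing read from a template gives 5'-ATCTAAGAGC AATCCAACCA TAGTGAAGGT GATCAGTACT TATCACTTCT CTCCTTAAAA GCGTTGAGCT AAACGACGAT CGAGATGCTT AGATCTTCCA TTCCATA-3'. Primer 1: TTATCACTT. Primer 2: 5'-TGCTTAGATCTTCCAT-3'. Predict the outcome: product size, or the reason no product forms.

No product — both primers anneal to the same strand and extend in the same direction.

Primer 1 (TTATCACTT) matches the top strand at positions 40–48 (3' end points downstream).
Primer 2 (TGCTTAGATCTTCCAT) also matches the top strand directly, at positions 86–101 — its reverse complement ATGGAAGATCTAAGCA is not present.
Both primers anneal to the bottom strand with 3' ends pointing the same way, so neither can prime synthesis back toward the other.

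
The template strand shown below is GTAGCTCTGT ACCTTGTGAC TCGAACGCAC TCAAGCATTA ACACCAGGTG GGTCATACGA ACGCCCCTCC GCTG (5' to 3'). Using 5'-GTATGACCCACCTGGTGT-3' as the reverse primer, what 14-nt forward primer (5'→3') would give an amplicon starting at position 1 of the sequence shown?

The reverse primer's reverse complement ACACCAGGTGGGTCATAC matches the template at positions 41–58; the product starts at position 1.
The forward primer is identical to the top strand over positions 1–14: GTAGCTCTGTACCT.

5'-GTAGCTCTGTACCT-3'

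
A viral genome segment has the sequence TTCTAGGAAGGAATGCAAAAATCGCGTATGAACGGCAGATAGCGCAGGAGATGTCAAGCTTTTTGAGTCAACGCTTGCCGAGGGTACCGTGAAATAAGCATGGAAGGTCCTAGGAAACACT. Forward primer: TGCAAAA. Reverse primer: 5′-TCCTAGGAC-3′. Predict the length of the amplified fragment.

102 bp

The forward primer matches the template at positions 14–20.
Reverse complement of the reverse primer: GTCCTAGGA. This occurs on the top strand at positions 107–115.
Amplicon spans positions 14–115: 102 bp.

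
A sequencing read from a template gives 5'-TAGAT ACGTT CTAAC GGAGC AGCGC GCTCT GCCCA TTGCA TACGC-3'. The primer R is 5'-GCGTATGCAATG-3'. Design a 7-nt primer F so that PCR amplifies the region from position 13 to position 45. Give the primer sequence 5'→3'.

5'-AACGGAG-3'

The reverse primer's reverse complement CATTGCATACGC matches the template at positions 34–45; the product starts at position 13.
The forward primer is identical to the top strand over positions 13–19: AACGGAG.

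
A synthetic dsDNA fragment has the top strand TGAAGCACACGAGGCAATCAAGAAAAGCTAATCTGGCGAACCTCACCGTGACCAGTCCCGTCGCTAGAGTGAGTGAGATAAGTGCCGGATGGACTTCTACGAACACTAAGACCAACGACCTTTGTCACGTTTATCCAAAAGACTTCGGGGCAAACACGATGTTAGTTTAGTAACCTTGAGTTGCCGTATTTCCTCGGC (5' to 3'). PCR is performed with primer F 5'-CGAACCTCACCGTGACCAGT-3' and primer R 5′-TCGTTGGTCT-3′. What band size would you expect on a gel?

The forward primer matches the template at positions 37–56.
The reverse primer's reverse complement is AGACCAACGA, which matches the template at positions 109–118.
Amplicon spans positions 37–118: 82 bp.

82 bp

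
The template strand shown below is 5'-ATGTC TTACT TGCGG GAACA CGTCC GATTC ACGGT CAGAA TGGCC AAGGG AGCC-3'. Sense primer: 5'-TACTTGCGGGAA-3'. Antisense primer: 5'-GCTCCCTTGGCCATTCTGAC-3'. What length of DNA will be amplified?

47 bp

The forward primer matches the template at positions 7–18.
Reverse complement of the reverse primer: GTCAGAATGGCCAAGGGAGC. This occurs on the top strand at positions 34–53.
Amplicon spans positions 7–53: 47 bp.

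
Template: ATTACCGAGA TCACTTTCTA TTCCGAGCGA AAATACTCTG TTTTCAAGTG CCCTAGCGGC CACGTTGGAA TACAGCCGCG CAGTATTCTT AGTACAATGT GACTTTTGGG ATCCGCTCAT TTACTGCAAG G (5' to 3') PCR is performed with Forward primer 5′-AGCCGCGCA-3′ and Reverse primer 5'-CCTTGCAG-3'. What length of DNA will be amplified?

58 bp

The forward primer matches the template at positions 74–82.
Reverse complement of the reverse primer: CTGCAAGG. This occurs on the top strand at positions 124–131.
The product runs from position 74 to position 131, so its length is 131 − 74 + 1 = 58 bp.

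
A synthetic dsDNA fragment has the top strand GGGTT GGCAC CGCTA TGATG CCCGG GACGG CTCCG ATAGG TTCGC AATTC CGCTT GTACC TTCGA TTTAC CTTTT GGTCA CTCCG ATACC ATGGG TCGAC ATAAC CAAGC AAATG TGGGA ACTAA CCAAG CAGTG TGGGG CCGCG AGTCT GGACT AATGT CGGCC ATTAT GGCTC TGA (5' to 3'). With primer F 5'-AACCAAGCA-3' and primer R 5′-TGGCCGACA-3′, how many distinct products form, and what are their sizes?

The forward primer AACCAAGCA matches the top strand at positions 103–111, 124–132.
The reverse primer's reverse complement is TGTCGGCCA, matching at positions 158–166.
Each forward site pairs with the reverse site to give a product ending at position 166: sizes 64, 43 bp.

Two products: 64 bp, 43 bp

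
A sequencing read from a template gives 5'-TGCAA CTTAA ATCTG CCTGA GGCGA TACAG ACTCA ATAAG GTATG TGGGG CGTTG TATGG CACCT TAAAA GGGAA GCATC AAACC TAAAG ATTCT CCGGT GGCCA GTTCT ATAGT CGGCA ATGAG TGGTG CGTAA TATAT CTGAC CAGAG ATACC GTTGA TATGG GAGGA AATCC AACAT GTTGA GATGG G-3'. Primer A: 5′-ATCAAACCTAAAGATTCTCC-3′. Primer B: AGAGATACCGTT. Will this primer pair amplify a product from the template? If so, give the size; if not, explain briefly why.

No product — both primers anneal to the same strand and extend in the same direction.

Primer A (ATCAAACCTAAAGATTCTCC) matches the top strand at positions 78–97 (3' end points downstream).
Primer B (AGAGATACCGTT) also matches the top strand directly, at positions 147–158 — its reverse complement AACGGTATCTCT is not present.
Both primers anneal to the bottom strand with 3' ends pointing the same way, so neither can prime synthesis back toward the other.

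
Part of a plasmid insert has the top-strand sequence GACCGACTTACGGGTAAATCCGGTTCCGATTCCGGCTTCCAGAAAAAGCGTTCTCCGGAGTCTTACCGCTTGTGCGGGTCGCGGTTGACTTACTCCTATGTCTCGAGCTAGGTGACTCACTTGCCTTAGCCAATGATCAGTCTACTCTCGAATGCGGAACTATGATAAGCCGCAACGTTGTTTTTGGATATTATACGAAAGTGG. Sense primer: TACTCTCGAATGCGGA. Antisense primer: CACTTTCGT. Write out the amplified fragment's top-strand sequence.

The forward primer matches the template at positions 143–158.
Reverse complement of the reverse primer: ACGAAAGTG. This occurs on the top strand at positions 195–203.
The product is the template from position 143 through 203 (61 bp).

5'-TACTCTCGAATGCGGAACTATGATAAGCCGCAACGTTGTTTTTGGATATTATACGAAAGTG-3'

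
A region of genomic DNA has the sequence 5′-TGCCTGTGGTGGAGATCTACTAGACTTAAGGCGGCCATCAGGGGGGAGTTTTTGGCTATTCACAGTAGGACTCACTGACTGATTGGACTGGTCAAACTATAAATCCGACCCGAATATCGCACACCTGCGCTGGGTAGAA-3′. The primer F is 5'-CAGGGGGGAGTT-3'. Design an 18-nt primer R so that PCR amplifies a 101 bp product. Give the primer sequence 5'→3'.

5'-TTCTACCCAGCGCAGGTG-3'

The forward primer binds at positions 39–50, so a 101 bp product ends at position 39 + 101 − 1 = 139.
The reverse primer anneals to the top strand over positions 122–139, i.e. to CACCTGCGCTGGGTAGAA.
Its sequence written 5'→3' is the reverse complement: TTCTACCCAGCGCAGGTG.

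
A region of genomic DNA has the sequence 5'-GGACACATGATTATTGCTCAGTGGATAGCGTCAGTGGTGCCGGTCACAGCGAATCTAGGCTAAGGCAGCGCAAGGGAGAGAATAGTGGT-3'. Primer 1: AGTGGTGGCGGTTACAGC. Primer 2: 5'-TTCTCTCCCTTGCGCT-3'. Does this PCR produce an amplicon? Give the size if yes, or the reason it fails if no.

No product — primer 1 has no binding site in the template.

Primer 1 (AGTGGTGGCGGTTACAGC) does not match the top strand, and its reverse complement GCTGTAACCGCCACCACT does not match either.
With no annealing site for primer 1, no amplification occurs.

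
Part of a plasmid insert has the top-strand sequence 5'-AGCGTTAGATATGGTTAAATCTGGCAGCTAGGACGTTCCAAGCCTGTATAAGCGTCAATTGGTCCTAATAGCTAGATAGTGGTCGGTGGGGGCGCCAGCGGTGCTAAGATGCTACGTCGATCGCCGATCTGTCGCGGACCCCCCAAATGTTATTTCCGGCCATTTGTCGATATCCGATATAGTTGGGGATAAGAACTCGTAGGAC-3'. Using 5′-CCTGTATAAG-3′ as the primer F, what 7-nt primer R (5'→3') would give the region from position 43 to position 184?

5'-AACTATA-3'

The product's 3' end on the top strand is position 184.
The reverse primer anneals to the top strand over positions 178–184, i.e. to TATAGTT.
Its sequence written 5'→3' is the reverse complement: AACTATA.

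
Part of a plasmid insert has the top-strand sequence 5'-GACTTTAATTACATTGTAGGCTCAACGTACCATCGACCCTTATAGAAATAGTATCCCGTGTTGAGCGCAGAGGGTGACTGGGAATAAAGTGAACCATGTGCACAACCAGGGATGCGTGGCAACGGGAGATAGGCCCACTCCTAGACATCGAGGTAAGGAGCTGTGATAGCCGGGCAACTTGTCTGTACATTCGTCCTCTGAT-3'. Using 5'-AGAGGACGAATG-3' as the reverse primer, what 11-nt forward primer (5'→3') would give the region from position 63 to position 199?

5'-GAGCGCAGAGG-3'

The reverse primer's reverse complement CATTCGTCCTCT matches the template at positions 188–199; the product starts at position 63.
The forward primer is identical to the top strand over positions 63–73: GAGCGCAGAGG.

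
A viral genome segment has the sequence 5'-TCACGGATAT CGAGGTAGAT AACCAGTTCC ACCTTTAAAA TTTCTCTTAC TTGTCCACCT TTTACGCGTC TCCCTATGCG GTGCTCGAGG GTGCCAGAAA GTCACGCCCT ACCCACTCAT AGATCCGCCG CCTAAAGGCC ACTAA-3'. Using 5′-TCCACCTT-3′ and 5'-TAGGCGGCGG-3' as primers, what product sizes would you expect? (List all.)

107 bp, 81 bp

The forward primer TCCACCTT matches the top strand at positions 28–35, 54–61.
The reverse primer's reverse complement is CCGCCGCCTA, matching at positions 125–134.
Each forward site pairs with the reverse site to give a product ending at position 134: sizes 107, 81 bp.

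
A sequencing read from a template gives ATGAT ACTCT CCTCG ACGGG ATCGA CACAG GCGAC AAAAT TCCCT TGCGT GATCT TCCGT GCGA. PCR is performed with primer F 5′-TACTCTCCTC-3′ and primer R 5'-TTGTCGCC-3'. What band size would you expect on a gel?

Forward primer TACTCTCCTC is found on the top strand at positions 5–14.
Taking the reverse complement of TTGTCGCC gives GGCGACAA, found at positions 30–37 on the template; the primer anneals here to the top strand with its 3' end pointing upstream.
The product runs from position 5 to position 37, so its length is 37 − 5 + 1 = 33 bp.

33 bp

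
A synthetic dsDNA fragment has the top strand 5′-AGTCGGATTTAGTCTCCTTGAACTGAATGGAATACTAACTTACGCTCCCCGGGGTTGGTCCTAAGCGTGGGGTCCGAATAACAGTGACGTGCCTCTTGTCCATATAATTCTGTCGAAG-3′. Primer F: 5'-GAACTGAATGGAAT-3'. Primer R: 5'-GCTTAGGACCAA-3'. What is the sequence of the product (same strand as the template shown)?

Scanning the template, GAACTGAATGGAAT occurs at positions 20–33; this primer anneals to the bottom strand there with its 3' end pointing downstream.
The reverse primer's reverse complement is TTGGTCCTAAGC, which matches the template at positions 55–66.
The product is the template from position 20 through 66 (47 bp).

5'-GAACTGAATGGAATACTAACTTACGCTCCCCGGGGTTGGTCCTAAGC-3'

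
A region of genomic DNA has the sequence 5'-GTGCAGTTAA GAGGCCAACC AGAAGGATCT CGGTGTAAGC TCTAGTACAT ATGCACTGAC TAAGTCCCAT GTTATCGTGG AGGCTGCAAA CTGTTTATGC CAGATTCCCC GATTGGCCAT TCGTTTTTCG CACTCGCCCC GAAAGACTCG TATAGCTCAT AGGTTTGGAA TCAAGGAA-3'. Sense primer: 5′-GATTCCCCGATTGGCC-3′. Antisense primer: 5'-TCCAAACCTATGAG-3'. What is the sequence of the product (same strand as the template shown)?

5'-GATTCCCCGATTGGCCATTCGTTTTTCGCACTCGCCCCGAAAGACTCGTATAGCTCATAGGTTTGGA-3'

The forward primer matches the template at positions 103–118.
Reverse complement of the reverse primer: CTCATAGGTTTGGA. This occurs on the top strand at positions 156–169.
The product is the template from position 103 through 169 (67 bp).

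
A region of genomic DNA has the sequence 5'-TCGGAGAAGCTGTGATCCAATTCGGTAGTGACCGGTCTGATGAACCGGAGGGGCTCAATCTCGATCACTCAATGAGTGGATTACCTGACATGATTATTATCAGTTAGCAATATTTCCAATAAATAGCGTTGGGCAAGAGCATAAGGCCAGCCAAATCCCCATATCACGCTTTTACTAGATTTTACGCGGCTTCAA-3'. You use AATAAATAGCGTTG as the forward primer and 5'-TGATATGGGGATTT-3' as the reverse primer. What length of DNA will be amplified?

49 bp

Scanning the template, AATAAATAGCGTTG occurs at positions 118–131; this primer anneals to the bottom strand there with its 3' end pointing downstream.
The reverse primer's reverse complement is AAATCCCCATATCA, which matches the template at positions 153–166.
Amplicon spans positions 118–166: 49 bp.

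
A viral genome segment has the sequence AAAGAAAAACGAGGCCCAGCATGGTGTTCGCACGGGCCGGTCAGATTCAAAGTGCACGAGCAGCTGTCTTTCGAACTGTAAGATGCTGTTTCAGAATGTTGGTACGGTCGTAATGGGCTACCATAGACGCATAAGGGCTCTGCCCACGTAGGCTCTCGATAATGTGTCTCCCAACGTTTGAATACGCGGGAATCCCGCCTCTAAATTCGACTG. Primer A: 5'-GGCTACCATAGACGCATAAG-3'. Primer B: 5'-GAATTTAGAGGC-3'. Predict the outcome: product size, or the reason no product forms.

Yes — a 93 bp product.

Primer A (GGCTACCATAGACGCATAAG) matches the top strand at positions 116–135; it acts as a forward primer.
Primer B's reverse complement is GCCTCTAAATTC, matching the top strand at positions 197–208; it acts as a reverse primer.
The 3' ends face each other across positions 116–208, giving a 93 bp product.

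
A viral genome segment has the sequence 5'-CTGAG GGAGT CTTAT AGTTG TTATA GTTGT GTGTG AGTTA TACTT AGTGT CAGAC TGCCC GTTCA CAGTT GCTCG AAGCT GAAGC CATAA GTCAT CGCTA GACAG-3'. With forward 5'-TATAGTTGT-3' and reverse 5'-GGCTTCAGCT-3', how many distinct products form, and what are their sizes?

The forward primer TATAGTTGT matches the top strand at positions 13–21, 22–30.
The reverse primer's reverse complement is AGCTGAAGCC, matching at positions 77–86.
Each forward site pairs with the reverse site to give a product ending at position 86: sizes 74, 65 bp.

Two products: 74 bp, 65 bp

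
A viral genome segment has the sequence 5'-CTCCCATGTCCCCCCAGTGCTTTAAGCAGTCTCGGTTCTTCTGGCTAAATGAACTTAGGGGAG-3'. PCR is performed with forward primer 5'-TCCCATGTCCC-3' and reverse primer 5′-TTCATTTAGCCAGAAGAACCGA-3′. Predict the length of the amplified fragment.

52 bp

The forward primer matches the template at positions 2–12.
Reverse complement of the reverse primer: TCGGTTCTTCTGGCTAAATGAA. This occurs on the top strand at positions 32–53.
Amplicon spans positions 2–53: 52 bp.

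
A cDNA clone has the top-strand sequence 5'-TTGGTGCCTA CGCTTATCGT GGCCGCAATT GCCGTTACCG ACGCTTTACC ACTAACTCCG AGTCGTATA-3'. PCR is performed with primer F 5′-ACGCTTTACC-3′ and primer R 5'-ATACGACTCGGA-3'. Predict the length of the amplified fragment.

28 bp

The forward primer matches the template at positions 41–50.
Reverse complement of the reverse primer: TCCGAGTCGTAT. This occurs on the top strand at positions 57–68.
The product runs from position 41 to position 68, so its length is 68 − 41 + 1 = 28 bp.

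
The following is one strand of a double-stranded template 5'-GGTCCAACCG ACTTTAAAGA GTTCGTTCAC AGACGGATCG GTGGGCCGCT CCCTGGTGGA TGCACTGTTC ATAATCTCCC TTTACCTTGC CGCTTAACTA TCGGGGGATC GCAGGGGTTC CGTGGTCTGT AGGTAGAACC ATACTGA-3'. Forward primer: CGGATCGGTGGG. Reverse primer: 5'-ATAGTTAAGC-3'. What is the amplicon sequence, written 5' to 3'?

5'-CGGATCGGTGGGCCGCTCCCTGGTGGATGCACTGTTCATAATCTCCCTTTACCTTGCCGCTTAACTAT-3'

Scanning the template, CGGATCGGTGGG occurs at positions 34–45; this primer anneals to the bottom strand there with its 3' end pointing downstream.
Reverse complement of the reverse primer: GCTTAACTAT. This occurs on the top strand at positions 92–101.
The product is the template from position 34 through 101 (68 bp).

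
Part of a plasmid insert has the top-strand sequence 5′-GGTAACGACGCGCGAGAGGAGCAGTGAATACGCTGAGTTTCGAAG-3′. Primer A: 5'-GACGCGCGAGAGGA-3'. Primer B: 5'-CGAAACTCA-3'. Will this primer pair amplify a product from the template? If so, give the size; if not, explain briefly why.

Yes — a 36 bp product.

Primer A (GACGCGCGAGAGGA) matches the top strand at positions 7–20; it acts as a forward primer.
Primer B's reverse complement is TGAGTTTCG, matching the top strand at positions 34–42; it acts as a reverse primer.
The 3' ends face each other across positions 7–42, giving a 36 bp product.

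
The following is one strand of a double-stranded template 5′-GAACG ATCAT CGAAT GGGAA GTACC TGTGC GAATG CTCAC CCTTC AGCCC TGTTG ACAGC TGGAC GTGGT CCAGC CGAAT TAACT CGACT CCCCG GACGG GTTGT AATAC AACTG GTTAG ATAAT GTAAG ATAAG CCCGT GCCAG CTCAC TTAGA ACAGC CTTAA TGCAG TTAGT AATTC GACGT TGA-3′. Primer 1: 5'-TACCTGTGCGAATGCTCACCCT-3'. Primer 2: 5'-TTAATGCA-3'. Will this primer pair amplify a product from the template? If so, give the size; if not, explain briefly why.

No product — both primers anneal to the same strand and extend in the same direction.

Primer 1 (TACCTGTGCGAATGCTCACCCT) matches the top strand at positions 22–43 (3' end points downstream).
Primer 2 (TTAATGCA) also matches the top strand directly, at positions 162–169 — its reverse complement TGCATTAA is not present.
Both primers anneal to the bottom strand with 3' ends pointing the same way, so neither can prime synthesis back toward the other.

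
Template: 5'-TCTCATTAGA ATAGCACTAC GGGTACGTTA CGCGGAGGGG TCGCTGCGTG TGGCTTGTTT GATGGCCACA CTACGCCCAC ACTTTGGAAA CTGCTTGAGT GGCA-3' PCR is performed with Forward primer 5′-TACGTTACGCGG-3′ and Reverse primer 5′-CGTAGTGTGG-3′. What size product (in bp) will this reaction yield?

Scanning the template, TACGTTACGCGG occurs at positions 24–35; this primer anneals to the bottom strand there with its 3' end pointing downstream.
The reverse primer's reverse complement is CCACACTACG, which matches the template at positions 66–75.
The product runs from position 24 to position 75, so its length is 75 − 24 + 1 = 52 bp.

52 bp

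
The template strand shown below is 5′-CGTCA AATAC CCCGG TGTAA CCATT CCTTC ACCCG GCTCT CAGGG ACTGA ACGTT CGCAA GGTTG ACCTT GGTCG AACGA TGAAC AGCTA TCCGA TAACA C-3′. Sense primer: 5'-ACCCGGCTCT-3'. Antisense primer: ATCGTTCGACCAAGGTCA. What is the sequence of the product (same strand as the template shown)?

Scanning the template, ACCCGGCTCT occurs at positions 31–40; this primer anneals to the bottom strand there with its 3' end pointing downstream.
The reverse primer's reverse complement is TGACCTTGGTCGAACGAT, which matches the template at positions 64–81.
The product is the template from position 31 through 81 (51 bp).

5'-ACCCGGCTCTCAGGGACTGAACGTTCGCAAGGTTGACCTTGGTCGAACGAT-3'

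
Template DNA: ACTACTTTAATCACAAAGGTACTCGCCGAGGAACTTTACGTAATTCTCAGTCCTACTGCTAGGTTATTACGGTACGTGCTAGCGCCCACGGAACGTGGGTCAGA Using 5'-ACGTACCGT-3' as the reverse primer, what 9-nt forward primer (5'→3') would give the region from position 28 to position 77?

The reverse primer's reverse complement ACGGTACGT matches the template at positions 69–77; the product starts at position 28.
The forward primer is identical to the top strand over positions 28–36: GAGGAACTT.

5'-GAGGAACTT-3'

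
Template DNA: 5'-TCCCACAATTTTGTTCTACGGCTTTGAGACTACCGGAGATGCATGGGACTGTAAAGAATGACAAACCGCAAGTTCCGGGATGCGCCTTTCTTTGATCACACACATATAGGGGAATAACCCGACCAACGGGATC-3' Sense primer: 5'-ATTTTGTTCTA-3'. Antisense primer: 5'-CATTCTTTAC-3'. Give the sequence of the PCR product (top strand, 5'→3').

5'-ATTTTGTTCTACGGCTTTGAGACTACCGGAGATGCATGGGACTGTAAAGAATG-3'

The forward primer matches the template at positions 8–18.
Reverse complement of the reverse primer: GTAAAGAATG. This occurs on the top strand at positions 51–60.
The product is the template from position 8 through 60 (53 bp).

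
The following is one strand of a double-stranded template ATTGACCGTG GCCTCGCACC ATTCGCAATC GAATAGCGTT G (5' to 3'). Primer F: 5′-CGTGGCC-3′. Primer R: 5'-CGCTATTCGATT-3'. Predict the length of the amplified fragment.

32 bp

Scanning the template, CGTGGCC occurs at positions 7–13; this primer anneals to the bottom strand there with its 3' end pointing downstream.
Taking the reverse complement of CGCTATTCGATT gives AATCGAATAGCG, found at positions 27–38 on the template; the primer anneals here to the top strand with its 3' end pointing upstream.
The product runs from position 7 to position 38, so its length is 38 − 7 + 1 = 32 bp.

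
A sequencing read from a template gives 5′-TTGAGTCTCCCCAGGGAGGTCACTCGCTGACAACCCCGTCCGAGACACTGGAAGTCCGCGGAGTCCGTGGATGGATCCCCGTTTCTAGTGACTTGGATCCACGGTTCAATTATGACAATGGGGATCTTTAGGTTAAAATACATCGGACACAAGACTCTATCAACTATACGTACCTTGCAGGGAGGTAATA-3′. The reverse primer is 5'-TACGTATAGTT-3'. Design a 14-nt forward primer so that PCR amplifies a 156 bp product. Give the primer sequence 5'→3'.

5'-AGGTCACTCGCTGA-3'

The reverse primer's reverse complement AACTATACGTA matches the template at positions 162–172, so the product ends at position 172.
A 156 bp product then starts at position 172 − 156 + 1 = 17.
The forward primer is identical to the top strand there: AGGTCACTCGCTGA.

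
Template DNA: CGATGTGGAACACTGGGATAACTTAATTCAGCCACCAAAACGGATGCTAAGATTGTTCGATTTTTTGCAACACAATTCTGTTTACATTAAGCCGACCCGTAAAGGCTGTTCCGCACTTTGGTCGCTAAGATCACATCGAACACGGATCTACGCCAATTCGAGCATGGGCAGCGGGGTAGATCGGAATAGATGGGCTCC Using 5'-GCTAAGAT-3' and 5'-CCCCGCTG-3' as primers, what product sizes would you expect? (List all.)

The forward primer GCTAAGAT matches the top strand at positions 46–53, 124–131.
The reverse primer's reverse complement is CAGCGGGG, matching at positions 169–176.
Each forward site pairs with the reverse site to give a product ending at position 176: sizes 131, 53 bp.

131 bp, 53 bp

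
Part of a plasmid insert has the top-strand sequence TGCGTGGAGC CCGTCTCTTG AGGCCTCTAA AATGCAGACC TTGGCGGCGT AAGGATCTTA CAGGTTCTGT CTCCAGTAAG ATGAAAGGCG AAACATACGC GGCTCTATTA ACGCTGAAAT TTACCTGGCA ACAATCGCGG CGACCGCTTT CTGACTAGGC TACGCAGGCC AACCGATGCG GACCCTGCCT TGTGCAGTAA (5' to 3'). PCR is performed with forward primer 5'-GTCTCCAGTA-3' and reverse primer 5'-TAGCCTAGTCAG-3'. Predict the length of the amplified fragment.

The forward primer matches the template at positions 69–78.
Taking the reverse complement of TAGCCTAGTCAG gives CTGACTAGGCTA, found at positions 151–162 on the template; the primer anneals here to the top strand with its 3' end pointing upstream.
Amplicon spans positions 69–162: 94 bp.

94 bp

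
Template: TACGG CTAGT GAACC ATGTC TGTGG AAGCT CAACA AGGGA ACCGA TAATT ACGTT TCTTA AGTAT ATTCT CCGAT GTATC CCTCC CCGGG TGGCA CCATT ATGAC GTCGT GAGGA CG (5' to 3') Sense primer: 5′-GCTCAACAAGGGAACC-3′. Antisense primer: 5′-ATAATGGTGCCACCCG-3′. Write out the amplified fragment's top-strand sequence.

5'-GCTCAACAAGGGAACCGATAATTACGTTTCTTAAGTATATTCTCCGATGTATCCCTCCCCGGGTGGCACCATTAT-3'

Forward primer GCTCAACAAGGGAACC is found on the top strand at positions 28–43.
Taking the reverse complement of ATAATGGTGCCACCCG gives CGGGTGGCACCATTAT, found at positions 87–102 on the template; the primer anneals here to the top strand with its 3' end pointing upstream.
The product is the template from position 28 through 102 (75 bp).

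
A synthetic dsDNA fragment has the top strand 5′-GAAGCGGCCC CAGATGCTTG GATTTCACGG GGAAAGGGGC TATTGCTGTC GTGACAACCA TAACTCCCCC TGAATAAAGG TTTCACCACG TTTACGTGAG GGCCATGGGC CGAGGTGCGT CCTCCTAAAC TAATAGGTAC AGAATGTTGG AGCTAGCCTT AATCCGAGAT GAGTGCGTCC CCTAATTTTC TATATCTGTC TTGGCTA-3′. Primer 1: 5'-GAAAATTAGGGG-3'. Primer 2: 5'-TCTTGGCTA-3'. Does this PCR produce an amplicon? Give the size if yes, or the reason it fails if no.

No product — the primers' 3' ends point away from each other.

Primer 1 (GAAAATTAGGGG) has reverse complement CCCCTAATTTTC, which matches the top strand at positions 179–190; primer 1 anneals to the top strand there with its 3' end pointing upstream toward position 179.
Primer 2 (TCTTGGCTA) matches the top strand directly at positions 199–207; it anneals to the bottom strand with its 3' end pointing downstream toward position 207.
The 3' ends diverge (primer 1 extends toward position 1, primer 2 toward position 207), so the primers never converge on a shared product.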